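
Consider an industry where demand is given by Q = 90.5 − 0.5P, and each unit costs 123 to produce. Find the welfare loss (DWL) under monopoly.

DWL = 210.25

Inverting demand: P = 181 − 2Q.
Under competition P = MC = 123, so Q = (181 − 123)/2 = 29.
The monopolist equates marginal revenue to marginal cost: 181 − 4Q = 123, so Q = 14.5. From demand, P = 152.
DWL is the triangle between Q = 14.5 and Q = 29: ½·(29 − 14.5)·(152 − 123) = 210.25.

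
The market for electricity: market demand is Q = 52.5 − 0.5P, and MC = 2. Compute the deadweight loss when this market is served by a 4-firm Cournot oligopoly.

Inverting demand: P = 105 − 2Q.
Perfect competition: P = MC = 2, so 105 − 2Q = 2 and Q = 51.5.
With 4 symmetric Cournot firms, each firm's FOC gives 105 − 10q = 2, so q = 10.3, Q = 4·10.3 = 41.2, and P = 22.6.
DWL is the triangle between Q = 41.2 and Q = 51.5: ½·(51.5 − 41.2)·(22.6 − 2) = 106.09.

DWL = 106.09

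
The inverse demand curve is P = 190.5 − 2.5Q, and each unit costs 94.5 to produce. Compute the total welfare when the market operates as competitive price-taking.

Under competition P = MC = 94.5, so Q = (190.5 − 94.5)/2.5 = 38.4.
CS = ½·(190.5 − 94.5)·38.4 = 1843.2; PS = (94.5 − 94.5)·38.4 = 0; TS = 1843.2.

TS = 1843.2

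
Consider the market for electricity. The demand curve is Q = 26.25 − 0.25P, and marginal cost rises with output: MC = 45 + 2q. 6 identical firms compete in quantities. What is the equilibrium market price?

Inverting demand: P = 105 − 4Q.
In a 6-firm Cournot equilibrium, symmetry and the first-order condition give q = (105 − 45)/(30) = 2. So Q = 12 and P = 57.

P = 57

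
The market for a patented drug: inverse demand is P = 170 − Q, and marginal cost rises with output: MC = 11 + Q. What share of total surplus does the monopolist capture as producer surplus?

PS/TS = 0.75

The monopolist equates marginal revenue to marginal cost: 170 − 2Q = 11 + Q, so Q = 53. From demand, P = 117.
CS = ½·(170 − 117)·53 = 1404.5.
PS = P·Q − VC(Q) = 117·53 − (11·53 + ½·1·53²) = 4213.5.
Share captured = PS/TS = 4213.5/5618 = 0.75.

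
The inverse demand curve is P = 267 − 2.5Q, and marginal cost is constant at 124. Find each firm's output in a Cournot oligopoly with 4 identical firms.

Cournot with 4 identical firms: the symmetric best-response condition is 267 − 12.5q = 124. Each firm produces q = 11.44, total output Q = 45.76, price P = 152.6.

q_i = 11.44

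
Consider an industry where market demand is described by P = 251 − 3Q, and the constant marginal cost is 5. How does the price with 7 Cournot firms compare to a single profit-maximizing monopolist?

Cournot: P = 35.75; Monopoly: P = 128

With 7 symmetric Cournot firms, each firm's FOC gives 251 − 24q = 5, so q = 10.25, Q = 7·10.25 = 71.75, and P = 35.75.
Monopoly sets MR = MC: 251 − 6Q = 5 ⇒ Q = 41, P = 251 − 3·41 = 128.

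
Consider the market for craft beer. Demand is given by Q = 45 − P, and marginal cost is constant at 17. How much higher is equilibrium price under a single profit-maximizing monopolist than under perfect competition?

Inverting demand: P = 45 − Q.
Under competition P = MC = 17, so Q = (45 − 17)/1 = 28.
A monopolist chooses Q where MR = MC. MR = 45 − 2Q; setting this equal to 17 gives Q = 14 and P = 31.
Change in equilibrium price: 31 − 17 = 14.

P rises by 14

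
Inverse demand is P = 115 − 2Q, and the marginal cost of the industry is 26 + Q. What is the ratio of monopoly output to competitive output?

Q_m/Q_c = 0.6

The monopolist equates marginal revenue to marginal cost: 115 − 4Q = 26 + Q, so Q = 17.8. From demand, P = 79.4.
Competitive equilibrium sets price equal to marginal cost: 115 − 2Q = 26 + Q, so Q = 89/3 and P = 167/3.
Ratio Q_m/Q_c = 17.8/(89/3) = 0.6.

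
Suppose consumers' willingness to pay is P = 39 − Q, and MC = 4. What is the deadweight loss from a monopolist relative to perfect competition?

DWL = 153.125

Perfect competition: P = MC = 4, so 39 − Q = 4 and Q = 35.
Monopoly sets MR = MC: 39 − 2Q = 4 ⇒ Q = 17.5, P = 39 − 17.5 = 21.5.
DWL is the triangle between Q = 17.5 and Q = 35: ½·(35 − 17.5)·(21.5 − 4) = 153.125.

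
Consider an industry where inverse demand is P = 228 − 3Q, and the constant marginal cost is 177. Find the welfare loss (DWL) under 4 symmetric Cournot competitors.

Competitive firms price at marginal cost: P = 177, giving Q = 17.
In a 4-firm Cournot equilibrium, symmetry and the first-order condition give q = (228 − 177)/(15) = 3.4. So Q = 13.6 and P = 187.2.
DWL is the triangle between Q = 13.6 and Q = 17: ½·(17 − 13.6)·(187.2 − 177) = 17.34.

DWL = 17.34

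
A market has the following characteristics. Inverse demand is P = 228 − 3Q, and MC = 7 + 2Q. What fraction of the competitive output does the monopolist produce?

A monopolist chooses Q where MR = MC. MR = 228 − 6Q; setting this equal to 7 + 2Q gives Q = 27.625 and P = 145.125.
Competitive equilibrium sets price equal to marginal cost: 228 − 3Q = 7 + 2Q, so Q = 44.2 and P = 95.4.
Ratio Q_m/Q_c = 27.625/44.2 = 0.625.

Q_m/Q_c = 0.625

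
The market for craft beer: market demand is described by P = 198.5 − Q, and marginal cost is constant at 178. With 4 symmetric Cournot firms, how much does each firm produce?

Cournot with 4 identical firms: the symmetric best-response condition is 198.5 − 5q = 178. Each firm produces q = 4.1, total output Q = 16.4, price P = 182.1.

q_i = 4.1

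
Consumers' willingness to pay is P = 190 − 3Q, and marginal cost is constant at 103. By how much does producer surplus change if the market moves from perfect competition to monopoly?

PS rises by 630.75

Under competition P = MC = 103, so Q = (190 − 103)/3 = 29.
PS = (103 − 103)·29 = 0.
The monopolist equates marginal revenue to marginal cost: 190 − 6Q = 103, so Q = 14.5. From demand, P = 146.5.
PS = (146.5 − 103)·14.5 = 630.75.
Change in producer surplus: 630.75 − 0 = 630.75.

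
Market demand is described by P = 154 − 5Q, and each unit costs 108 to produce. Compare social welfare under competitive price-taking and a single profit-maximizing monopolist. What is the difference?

Competitive firms price at marginal cost: P = 108, giving Q = 9.2.
CS = ½·(154 − 108)·9.2 = 211.6; PS = (108 − 108)·9.2 = 0; TS = 211.6.
Monopoly sets MR = MC: 154 − 10Q = 108 ⇒ Q = 4.6, P = 154 − 5·4.6 = 131.
CS = ½·(154 − 131)·4.6 = 52.9; PS = (131 − 108)·4.6 = 105.8; TS = 158.7.
Change in social welfare: 158.7 − 211.6 = −52.9.

Social welfare falls by 52.9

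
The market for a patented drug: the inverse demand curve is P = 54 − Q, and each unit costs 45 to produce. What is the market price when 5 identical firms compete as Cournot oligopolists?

P = 46.5

In a 5-firm Cournot equilibrium, symmetry and the first-order condition give q = (54 − 45)/(6) = 1.5. So Q = 7.5 and P = 46.5.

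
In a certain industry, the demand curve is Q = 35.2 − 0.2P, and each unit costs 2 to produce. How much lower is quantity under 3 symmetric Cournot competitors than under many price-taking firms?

Q falls by 8.7

Inverting demand: P = 176 − 5Q.
Competitive firms price at marginal cost: P = 2, giving Q = 34.8.
In a 3-firm Cournot equilibrium, symmetry and the first-order condition give q = (176 − 2)/(20) = 8.7. So Q = 26.1 and P = 45.5.
Change in quantity: 26.1 − 34.8 = −8.7.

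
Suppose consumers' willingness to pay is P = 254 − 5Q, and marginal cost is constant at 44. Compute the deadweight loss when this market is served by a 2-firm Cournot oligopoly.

DWL = 490

Under competition P = MC = 44, so Q = (254 − 44)/5 = 42.
In a 2-firm Cournot equilibrium, symmetry and the first-order condition give q = (254 − 44)/(15) = 14. So Q = 28 and P = 114.
DWL is the triangle between Q = 28 and Q = 42: ½·(42 − 28)·(114 − 44) = 490.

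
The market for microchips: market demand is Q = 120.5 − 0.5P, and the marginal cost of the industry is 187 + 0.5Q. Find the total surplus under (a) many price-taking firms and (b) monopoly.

Competition: TS = 583.2; Monopoly: TS = 468

Inverting demand: P = 241 − 2Q.
Competitive equilibrium sets price equal to marginal cost: 241 − 2Q = 187 + 0.5Q, so Q = 21.6 and P = 197.8.
CS = ½·(241 − 197.8)·21.6 = 466.56; PS = (197.8·21.6 − 187·21.6 − ½·0.5·21.6²) = 116.64; TS = 583.2.
The monopolist equates marginal revenue to marginal cost: 241 − 4Q = 187 + 0.5Q, so Q = 12. From demand, P = 217.
CS = ½·(241 − 217)·12 = 144; PS = (217·12 − 187·12 − ½·0.5·12²) = 324; TS = 468.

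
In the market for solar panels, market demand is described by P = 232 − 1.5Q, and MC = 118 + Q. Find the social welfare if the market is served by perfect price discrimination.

With perfect price discrimination, output is the efficient level Q = 45.6 (where demand meets MC), but every buyer pays their willingness to pay: CS = 0 and PS = total surplus.
TS = 2599.2 (equal to competitive TS).

TS = 2599.2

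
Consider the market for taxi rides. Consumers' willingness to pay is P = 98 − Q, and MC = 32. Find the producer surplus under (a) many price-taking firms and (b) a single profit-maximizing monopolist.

Competitive firms price at marginal cost: P = 32, giving Q = 66.
PS = (32 − 32)·66 = 0.
A monopolist chooses Q where MR = MC. MR = 98 − 2Q; setting this equal to 32 gives Q = 33 and P = 65.
PS = (65 − 32)·33 = 1089.

Competition: PS = 0; Monopoly: PS = 1089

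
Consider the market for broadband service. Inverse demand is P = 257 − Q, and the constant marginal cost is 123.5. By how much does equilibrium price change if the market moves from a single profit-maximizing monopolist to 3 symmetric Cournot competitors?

The monopolist equates marginal revenue to marginal cost: 257 − 2Q = 123.5, so Q = 66.75. From demand, P = 190.25.
With 3 symmetric Cournot firms, each firm's FOC gives 257 − 4q = 123.5, so q = 33.375, Q = 3·33.375 = 100.125, and P = 156.875.
Change in equilibrium price: 156.875 − 190.25 = −33.375.

Equilibrium price falls by 33.375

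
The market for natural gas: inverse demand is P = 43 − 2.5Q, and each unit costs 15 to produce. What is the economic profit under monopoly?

The monopolist equates marginal revenue to marginal cost: 43 − 5Q = 15, so Q = 5.6. From demand, P = 29.
Profit = (29 − 15)·5.6 = 78.4.

Profit = 78.4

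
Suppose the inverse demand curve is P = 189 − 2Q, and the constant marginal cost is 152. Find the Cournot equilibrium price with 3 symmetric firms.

P = 161.25

In a 3-firm Cournot equilibrium, symmetry and the first-order condition give q = (189 − 152)/(8) = 4.625. So Q = 13.875 and P = 161.25.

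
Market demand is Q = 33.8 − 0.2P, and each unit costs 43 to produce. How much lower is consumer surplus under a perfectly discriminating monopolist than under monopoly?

Consumer surplus falls by 396.9

Inverting demand: P = 169 − 5Q.
The monopolist equates marginal revenue to marginal cost: 169 − 10Q = 43, so Q = 12.6. From demand, P = 106.
CS = ½·(169 − 106)·12.6 = 396.9.
A perfectly discriminating monopolist sells every unit with P(Q) ≥ MC(Q), so output equals the competitive quantity Q = 25.2. Each buyer pays their reservation price, so CS = 0 and the firm captures all surplus.
CS = 0.
Change in consumer surplus: 0 − 396.9 = −396.9.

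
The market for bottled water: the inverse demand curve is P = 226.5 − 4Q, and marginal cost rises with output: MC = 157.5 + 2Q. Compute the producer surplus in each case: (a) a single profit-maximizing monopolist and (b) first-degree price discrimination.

The monopolist equates marginal revenue to marginal cost: 226.5 − 8Q = 157.5 + 2Q, so Q = 6.9. From demand, P = 198.9.
PS = P·Q − VC(Q) = 198.9·6.9 − (157.5·6.9 + ½·2·6.9²) = 238.05.
Under first-degree price discrimination the firm charges each unit its demand price and produces up to where P = MC, i.e. Q = 11.5. Consumer surplus is zero; producer surplus equals total surplus.
PS = ½·(226.5 − 157.5)·11.5 = 396.75.

Monopoly: PS = 238.05; Perfect PD: PS = 396.75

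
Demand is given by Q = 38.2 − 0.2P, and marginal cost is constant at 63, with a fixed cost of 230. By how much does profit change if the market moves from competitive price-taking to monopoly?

Inverting demand: P = 191 − 5Q.
Perfect competition: P = MC = 63, so 191 − 5Q = 63 and Q = 25.6.
Profit = (63 − 63)·25.6 − 230 = −230.
A monopolist chooses Q where MR = MC. MR = 191 − 10Q; setting this equal to 63 gives Q = 12.8 and P = 127.
Profit = (127 − 63)·12.8 − 230 = 589.2.
Change in profit: 589.2 − −230 = 819.2.

Profit rises by 819.2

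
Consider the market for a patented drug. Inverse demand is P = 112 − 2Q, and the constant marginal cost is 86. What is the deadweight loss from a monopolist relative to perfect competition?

DWL = 42.25

Under competition P = MC = 86, so Q = (112 − 86)/2 = 13.
Monopoly sets MR = MC: 112 − 4Q = 86 ⇒ Q = 6.5, P = 112 − 2·6.5 = 99.
DWL is the triangle between Q = 6.5 and Q = 13: ½·(13 − 6.5)·(99 − 86) = 42.25.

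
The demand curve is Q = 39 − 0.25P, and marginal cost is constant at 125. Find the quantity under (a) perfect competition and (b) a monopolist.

Inverting demand: P = 156 − 4Q.
Perfect competition: P = MC = 125, so 156 − 4Q = 125 and Q = 7.75.
The monopolist equates marginal revenue to marginal cost: 156 − 8Q = 125, so Q = 3.875. From demand, P = 140.5.

Competition: Q = 7.75; Monopoly: Q = 3.875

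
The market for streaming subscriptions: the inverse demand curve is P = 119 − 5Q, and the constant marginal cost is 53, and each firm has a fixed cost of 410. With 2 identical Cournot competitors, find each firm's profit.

Cournot with 2 identical firms: the symmetric best-response condition is 119 − 15q = 53. Each firm produces q = 4.4, total output Q = 8.8, price P = 75.
Each firm's profit = (75 − 53)·4.4 − 410 = −313.2.

π_i = −313.2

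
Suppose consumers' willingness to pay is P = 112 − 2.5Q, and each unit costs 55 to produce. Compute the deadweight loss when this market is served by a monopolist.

DWL = 162.45

Perfect competition: P = MC = 55, so 112 − 2.5Q = 55 and Q = 22.8.
The monopolist equates marginal revenue to marginal cost: 112 − 5Q = 55, so Q = 11.4. From demand, P = 83.5.
DWL is the triangle between Q = 11.4 and Q = 22.8: ½·(22.8 − 11.4)·(83.5 − 55) = 162.45.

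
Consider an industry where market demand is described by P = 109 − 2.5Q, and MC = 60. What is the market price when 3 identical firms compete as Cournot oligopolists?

P = 72.25

With 3 symmetric Cournot firms, each firm's FOC gives 109 − 10q = 60, so q = 4.9, Q = 3·4.9 = 14.7, and P = 72.25.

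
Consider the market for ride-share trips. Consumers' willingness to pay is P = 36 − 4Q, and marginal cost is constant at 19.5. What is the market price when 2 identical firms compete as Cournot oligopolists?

P = 25

With 2 symmetric Cournot firms, each firm's FOC gives 36 − 12q = 19.5, so q = 1.375, Q = 2·1.375 = 2.75, and P = 25.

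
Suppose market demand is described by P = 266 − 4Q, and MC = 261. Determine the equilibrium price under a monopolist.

The monopolist equates marginal revenue to marginal cost: 266 − 8Q = 261, so Q = 0.625. From demand, P = 263.5.

P = 263.5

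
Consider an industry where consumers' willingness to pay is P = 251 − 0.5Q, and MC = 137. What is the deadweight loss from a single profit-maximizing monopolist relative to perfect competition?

Under competition P = MC = 137, so Q = (251 − 137)/0.5 = 228.
Monopoly sets MR = MC: 251 − Q = 137 ⇒ Q = 114, P = 251 − 0.5·114 = 194.
DWL is the triangle between Q = 114 and Q = 228: ½·(228 − 114)·(194 − 137) = 3249.

DWL = 3249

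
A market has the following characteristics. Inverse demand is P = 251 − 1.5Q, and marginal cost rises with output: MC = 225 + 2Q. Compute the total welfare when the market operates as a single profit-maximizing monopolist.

The monopolist equates marginal revenue to marginal cost: 251 − 3Q = 225 + 2Q, so Q = 5.2. From demand, P = 243.2.
CS = ½·(251 − 243.2)·5.2 = 20.28; PS = (243.2·5.2 − 225·5.2 − ½·2·5.2²) = 67.6; TS = 87.88.

TS = 87.88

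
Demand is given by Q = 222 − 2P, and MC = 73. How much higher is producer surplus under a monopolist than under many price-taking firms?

Producer surplus rises by 722

Inverting demand: P = 111 − 0.5Q.
Under competition P = MC = 73, so Q = (111 − 73)/0.5 = 76.
PS = (73 − 73)·76 = 0.
Monopoly sets MR = MC: 111 − Q = 73 ⇒ Q = 38, P = 111 − 0.5·38 = 92.
PS = (92 − 73)·38 = 722.
Change in producer surplus: 722 − 0 = 722.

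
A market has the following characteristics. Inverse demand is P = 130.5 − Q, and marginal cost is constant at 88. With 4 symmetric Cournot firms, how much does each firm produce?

With 4 symmetric Cournot firms, each firm's FOC gives 130.5 − 5q = 88, so q = 8.5, Q = 4·8.5 = 34, and P = 96.5.

q_i = 8.5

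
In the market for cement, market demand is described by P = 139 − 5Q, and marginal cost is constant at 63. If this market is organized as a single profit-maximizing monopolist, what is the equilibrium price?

P = 101

Monopoly sets MR = MC: 139 − 10Q = 63 ⇒ Q = 7.6, P = 139 − 5·7.6 = 101.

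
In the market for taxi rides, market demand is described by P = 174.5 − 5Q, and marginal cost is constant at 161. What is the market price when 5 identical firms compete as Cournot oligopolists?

Cournot with 5 identical firms: the symmetric best-response condition is 174.5 − 30q = 161. Each firm produces q = 0.45, total output Q = 2.25, price P = 163.25.

P = 163.25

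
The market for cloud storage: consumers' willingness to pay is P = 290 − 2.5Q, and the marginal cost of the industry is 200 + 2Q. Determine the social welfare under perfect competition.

Competitive equilibrium sets price equal to marginal cost: 290 − 2.5Q = 200 + 2Q, so Q = 20 and P = 240.
CS = ½·(290 − 240)·20 = 500; PS = (240·20 − 200·20 − ½·2·20²) = 400; TS = 900.

TS = 900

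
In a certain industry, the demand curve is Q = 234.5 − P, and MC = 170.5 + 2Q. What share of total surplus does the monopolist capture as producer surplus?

Inverting demand: P = 234.5 − Q.
The monopolist equates marginal revenue to marginal cost: 234.5 − 2Q = 170.5 + 2Q, so Q = 16. From demand, P = 218.5.
CS = ½·(234.5 − 218.5)·16 = 128.
PS = P·Q − VC(Q) = 218.5·16 − (170.5·16 + ½·2·16²) = 512.
Share captured = PS/TS = 512/640 = 0.8.

PS/TS = 0.8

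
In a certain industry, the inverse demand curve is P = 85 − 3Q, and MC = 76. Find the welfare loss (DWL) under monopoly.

DWL = 3.375

Perfect competition: P = MC = 76, so 85 − 3Q = 76 and Q = 3.
The monopolist equates marginal revenue to marginal cost: 85 − 6Q = 76, so Q = 1.5. From demand, P = 80.5.
DWL is the triangle between Q = 1.5 and Q = 3: ½·(3 − 1.5)·(80.5 − 76) = 3.375.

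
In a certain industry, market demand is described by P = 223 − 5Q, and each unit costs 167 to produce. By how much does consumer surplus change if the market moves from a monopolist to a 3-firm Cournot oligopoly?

A monopolist chooses Q where MR = MC. MR = 223 − 10Q; setting this equal to 167 gives Q = 5.6 and P = 195.
CS = ½·(223 − 195)·5.6 = 78.4.
With 3 symmetric Cournot firms, each firm's FOC gives 223 − 20q = 167, so q = 2.8, Q = 3·2.8 = 8.4, and P = 181.
CS = ½·(223 − 181)·8.4 = 176.4.
Change in consumer surplus: 176.4 − 78.4 = 98.

CS rises by 98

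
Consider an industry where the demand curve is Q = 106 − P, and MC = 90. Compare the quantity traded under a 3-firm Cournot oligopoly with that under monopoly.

Cournot: Q = 12; Monopoly: Q = 8

Inverting demand: P = 106 − Q.
In a 3-firm Cournot equilibrium, symmetry and the first-order condition give q = (106 − 90)/(4) = 4. So Q = 12 and P = 94.
The monopolist equates marginal revenue to marginal cost: 106 − 2Q = 90, so Q = 8. From demand, P = 98.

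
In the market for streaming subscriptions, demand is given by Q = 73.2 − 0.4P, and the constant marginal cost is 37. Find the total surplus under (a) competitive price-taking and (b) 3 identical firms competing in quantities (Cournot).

Competition: TS = 4263.2; Cournot: TS = 3996.75

Inverting demand: P = 183 − 2.5Q.
Under competition P = MC = 37, so Q = (183 − 37)/2.5 = 58.4.
CS = ½·(183 − 37)·58.4 = 4263.2; PS = (37 − 37)·58.4 = 0; TS = 4263.2.
With 3 symmetric Cournot firms, each firm's FOC gives 183 − 10q = 37, so q = 14.6, Q = 3·14.6 = 43.8, and P = 73.5.
CS = ½·(183 − 73.5)·43.8 = 2398.05; PS = (73.5 − 37)·43.8 = 1598.7; TS = 3996.75.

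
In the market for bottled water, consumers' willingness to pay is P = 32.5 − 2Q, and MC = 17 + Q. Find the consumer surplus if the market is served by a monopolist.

The monopolist equates marginal revenue to marginal cost: 32.5 − 4Q = 17 + Q, so Q = 3.1. From demand, P = 26.3.
CS = ½·(32.5 − 26.3)·3.1 = 9.61.

CS = 9.61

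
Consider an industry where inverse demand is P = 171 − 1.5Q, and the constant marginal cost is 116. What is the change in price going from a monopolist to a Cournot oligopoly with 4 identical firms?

Monopoly sets MR = MC: 171 − 3Q = 116 ⇒ Q = 55/3, P = 171 − 1.5·55/3 = 143.5.
With 4 symmetric Cournot firms, each firm's FOC gives 171 − 7.5q = 116, so q = 22/3, Q = 4·22/3 = 88/3, and P = 127.
Change in price: 127 − 143.5 = −16.5.

P falls by 16.5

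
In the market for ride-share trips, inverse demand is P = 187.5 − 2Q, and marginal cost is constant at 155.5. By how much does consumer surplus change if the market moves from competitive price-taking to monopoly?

Under competition P = MC = 155.5, so Q = (187.5 − 155.5)/2 = 16.
CS = ½·(187.5 − 155.5)·16 = 256.
A monopolist chooses Q where MR = MC. MR = 187.5 − 4Q; setting this equal to 155.5 gives Q = 8 and P = 171.5.
CS = ½·(187.5 − 171.5)·8 = 64.
Change in consumer surplus: 64 − 256 = −192.

CS falls by 192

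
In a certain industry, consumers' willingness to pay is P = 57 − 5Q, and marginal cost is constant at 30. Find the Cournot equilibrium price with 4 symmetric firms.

With 4 symmetric Cournot firms, each firm's FOC gives 57 − 25q = 30, so q = 1.08, Q = 4·1.08 = 4.32, and P = 35.4.

P = 35.4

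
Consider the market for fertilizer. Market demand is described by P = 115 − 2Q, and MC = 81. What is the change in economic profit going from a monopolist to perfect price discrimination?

The monopolist equates marginal revenue to marginal cost: 115 − 4Q = 81, so Q = 8.5. From demand, P = 98.
Profit = (98 − 81)·8.5 = 144.5.
With perfect price discrimination, output is the efficient level Q = 17 (where demand meets MC), but every buyer pays their willingness to pay: CS = 0 and PS = total surplus.
PS equals the full surplus area, 289. Profit = 289 = 289.
Change in economic profit: 289 − 144.5 = 144.5.

π rises by 144.5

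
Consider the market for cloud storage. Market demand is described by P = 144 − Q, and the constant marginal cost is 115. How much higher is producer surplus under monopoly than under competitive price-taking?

Producer surplus rises by 210.25

Under competition P = MC = 115, so Q = (144 − 115)/1 = 29.
PS = (115 − 115)·29 = 0.
Monopoly sets MR = MC: 144 − 2Q = 115 ⇒ Q = 14.5, P = 144 − 14.5 = 129.5.
PS = (129.5 − 115)·14.5 = 210.25.
Change in producer surplus: 210.25 − 0 = 210.25.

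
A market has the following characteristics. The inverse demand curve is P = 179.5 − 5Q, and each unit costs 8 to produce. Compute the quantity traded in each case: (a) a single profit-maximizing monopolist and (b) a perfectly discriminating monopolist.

Monopoly sets MR = MC: 179.5 − 10Q = 8 ⇒ Q = 17.15, P = 179.5 − 5·17.15 = 93.75.
With perfect price discrimination, output is the efficient level Q = 34.3 (where demand meets MC), but every buyer pays their willingness to pay: CS = 0 and PS = total surplus.

Monopoly: Q = 17.15; Perfect PD: Q = 34.3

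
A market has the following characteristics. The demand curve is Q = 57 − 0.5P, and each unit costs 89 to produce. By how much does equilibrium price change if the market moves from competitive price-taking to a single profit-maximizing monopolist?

Inverting demand: P = 114 − 2Q.
Under competition P = MC = 89, so Q = (114 − 89)/2 = 12.5.
The monopolist equates marginal revenue to marginal cost: 114 − 4Q = 89, so Q = 6.25. From demand, P = 101.5.
Change in equilibrium price: 101.5 − 89 = 12.5.

P rises by 12.5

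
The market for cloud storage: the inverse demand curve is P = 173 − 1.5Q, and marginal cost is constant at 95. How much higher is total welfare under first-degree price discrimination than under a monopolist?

A monopolist chooses Q where MR = MC. MR = 173 − 3Q; setting this equal to 95 gives Q = 26 and P = 134.
CS = ½·(173 − 134)·26 = 507; PS = (134 − 95)·26 = 1014; TS = 1521.
A perfectly discriminating monopolist sells every unit with P(Q) ≥ MC(Q), so output equals the competitive quantity Q = 52. Each buyer pays their reservation price, so CS = 0 and the firm captures all surplus.
TS = 2028 (equal to competitive TS).
Change in total welfare: 2028 − 1521 = 507.

TS rises by 507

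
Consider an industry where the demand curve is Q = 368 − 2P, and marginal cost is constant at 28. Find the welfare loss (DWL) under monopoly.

DWL = 6084

Inverting demand: P = 184 − 0.5Q.
Competitive firms price at marginal cost: P = 28, giving Q = 312.
A monopolist chooses Q where MR = MC. MR = 184 − Q; setting this equal to 28 gives Q = 156 and P = 106.
DWL is the triangle between Q = 156 and Q = 312: ½·(312 − 156)·(106 − 28) = 6084.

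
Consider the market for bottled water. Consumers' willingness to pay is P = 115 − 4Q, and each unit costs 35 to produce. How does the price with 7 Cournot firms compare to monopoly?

Cournot: P = 45; Monopoly: P = 75

Cournot with 7 identical firms: the symmetric best-response condition is 115 − 32q = 35. Each firm produces q = 2.5, total output Q = 17.5, price P = 45.
The monopolist equates marginal revenue to marginal cost: 115 − 8Q = 35, so Q = 10. From demand, P = 75.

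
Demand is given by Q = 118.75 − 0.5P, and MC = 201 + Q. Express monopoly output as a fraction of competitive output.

Q_m/Q_c = 0.6

Inverting demand: P = 237.5 − 2Q.
A monopolist chooses Q where MR = MC. MR = 237.5 − 4Q; setting this equal to 201 + Q gives Q = 7.3 and P = 222.9.
Competitive equilibrium sets price equal to marginal cost: 237.5 − 2Q = 201 + Q, so Q = 73/6 and P = 1279/6.
Ratio Q_m/Q_c = 7.3/(73/6) = 0.6.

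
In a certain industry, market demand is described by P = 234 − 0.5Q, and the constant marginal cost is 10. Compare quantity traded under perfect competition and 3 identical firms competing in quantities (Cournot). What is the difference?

Competitive firms price at marginal cost: P = 10, giving Q = 448.
Cournot with 3 identical firms: the symmetric best-response condition is 234 − 2q = 10. Each firm produces q = 112, total output Q = 336, price P = 66.
Change in quantity traded: 336 − 448 = −112.

Quantity traded falls by 112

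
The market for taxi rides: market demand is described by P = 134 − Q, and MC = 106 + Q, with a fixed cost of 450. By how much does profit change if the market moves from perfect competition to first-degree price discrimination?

Competitive equilibrium sets price equal to marginal cost: 134 − Q = 106 + Q, so Q = 14 and P = 120.
Profit = 120·14 − (106·14 + ½·1·14²) − 450 = −352.
Under first-degree price discrimination the firm charges each unit its demand price and produces up to where P = MC, i.e. Q = 14. Consumer surplus is zero; producer surplus equals total surplus.
PS equals the full surplus area, 196. Profit = 196 − 450 = −254.
Change in profit: −254 − −352 = 98.

Profit rises by 98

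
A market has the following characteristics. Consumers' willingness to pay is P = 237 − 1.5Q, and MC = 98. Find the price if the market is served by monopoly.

P = 167.5

Monopoly sets MR = MC: 237 − 3Q = 98 ⇒ Q = 139/3, P = 237 − 1.5·139/3 = 167.5.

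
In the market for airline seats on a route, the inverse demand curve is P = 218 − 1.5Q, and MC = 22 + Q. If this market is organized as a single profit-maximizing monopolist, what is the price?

P = 144.5

A monopolist chooses Q where MR = MC. MR = 218 − 3Q; setting this equal to 22 + Q gives Q = 49 and P = 144.5.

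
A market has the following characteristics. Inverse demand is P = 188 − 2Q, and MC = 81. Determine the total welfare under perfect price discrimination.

With perfect price discrimination, output is the efficient level Q = 53.5 (where demand meets MC), but every buyer pays their willingness to pay: CS = 0 and PS = total surplus.
TS = 2862.25 (equal to competitive TS).

TS = 2862.25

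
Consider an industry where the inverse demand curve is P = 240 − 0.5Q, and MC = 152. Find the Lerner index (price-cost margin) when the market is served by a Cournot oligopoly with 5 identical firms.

Lerner index = 0.088

Cournot with 5 identical firms: the symmetric best-response condition is 240 − 3q = 152. Each firm produces q = 88/3, total output Q = 440/3, price P = 500/3.
Lerner index = (P − MC)/P = (500/3 − 152)/(500/3) = 0.088.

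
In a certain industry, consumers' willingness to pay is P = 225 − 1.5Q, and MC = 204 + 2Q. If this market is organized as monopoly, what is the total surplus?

A monopolist chooses Q where MR = MC. MR = 225 − 3Q; setting this equal to 204 + 2Q gives Q = 4.2 and P = 218.7.
CS = ½·(225 − 218.7)·4.2 = 13.23; PS = (218.7·4.2 − 204·4.2 − ½·2·4.2²) = 44.1; TS = 57.33.

TS = 57.33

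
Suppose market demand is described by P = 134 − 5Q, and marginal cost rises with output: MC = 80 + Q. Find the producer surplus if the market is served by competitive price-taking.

PS = 40.5

Under competition P = MC: 134 − 5Q = 80 + Q ⇒ Q = 9, P = 89.
PS = P·Q − VC(Q) = 89·9 − (80·9 + ½·1·9²) = 40.5.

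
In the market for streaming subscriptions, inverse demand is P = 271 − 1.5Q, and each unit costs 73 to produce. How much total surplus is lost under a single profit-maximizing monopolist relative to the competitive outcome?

Perfect competition: P = MC = 73, so 271 − 1.5Q = 73 and Q = 132.
The monopolist equates marginal revenue to marginal cost: 271 − 3Q = 73, so Q = 66. From demand, P = 172.
DWL is the triangle between Q = 66 and Q = 132: ½·(132 − 66)·(172 − 73) = 3267.

DWL = 3267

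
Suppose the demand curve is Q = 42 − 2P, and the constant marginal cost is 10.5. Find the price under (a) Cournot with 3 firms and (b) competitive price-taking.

Inverting demand: P = 21 − 0.5Q.
Cournot with 3 identical firms: the symmetric best-response condition is 21 − 2q = 10.5. Each firm produces q = 5.25, total output Q = 15.75, price P = 13.125.
Competitive firms price at marginal cost: P = 10.5, giving Q = 21.

Cournot: P = 13.125; Competition: P = 10.5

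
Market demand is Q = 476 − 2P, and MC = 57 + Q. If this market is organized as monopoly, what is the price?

Inverting demand: P = 238 − 0.5Q.
The monopolist equates marginal revenue to marginal cost: 238 − Q = 57 + Q, so Q = 90.5. From demand, P = 192.75.

P = 192.75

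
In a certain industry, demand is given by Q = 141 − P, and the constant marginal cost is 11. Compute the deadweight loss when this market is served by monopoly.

Inverting demand: P = 141 − Q.
Under competition P = MC = 11, so Q = (141 − 11)/1 = 130.
Monopoly sets MR = MC: 141 − 2Q = 11 ⇒ Q = 65, P = 141 − 65 = 76.
DWL is the triangle between Q = 65 and Q = 130: ½·(130 − 65)·(76 − 11) = 2112.5.

DWL = 2112.5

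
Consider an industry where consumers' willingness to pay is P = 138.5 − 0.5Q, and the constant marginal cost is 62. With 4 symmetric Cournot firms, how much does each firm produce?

q_i = 30.6

Cournot with 4 identical firms: the symmetric best-response condition is 138.5 − 2.5q = 62. Each firm produces q = 30.6, total output Q = 122.4, price P = 77.3.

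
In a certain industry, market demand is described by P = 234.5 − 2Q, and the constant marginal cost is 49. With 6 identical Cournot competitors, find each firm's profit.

π_i = 351.125

Cournot with 6 identical firms: the symmetric best-response condition is 234.5 − 14q = 49. Each firm produces q = 13.25, total output Q = 79.5, price P = 75.5.
Each firm's profit = (75.5 − 49)·13.25 = 351.125.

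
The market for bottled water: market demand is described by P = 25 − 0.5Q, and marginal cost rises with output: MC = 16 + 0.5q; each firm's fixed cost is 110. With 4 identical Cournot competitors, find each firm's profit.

With 4 symmetric Cournot firms, each firm's FOC gives 25 − 2.5q = 16 + 0.5q, so q = 3, Q = 4·3 = 12, and P = 19.
Each firm's profit = 19·3 − (16·3 + ½·0.5·3²) − 110 = −103.25.

π_i = −103.25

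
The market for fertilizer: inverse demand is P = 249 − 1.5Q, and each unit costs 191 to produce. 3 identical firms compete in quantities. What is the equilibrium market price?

P = 205.5

With 3 symmetric Cournot firms, each firm's FOC gives 249 − 6q = 191, so q = 29/3, Q = 3·29/3 = 29, and P = 205.5.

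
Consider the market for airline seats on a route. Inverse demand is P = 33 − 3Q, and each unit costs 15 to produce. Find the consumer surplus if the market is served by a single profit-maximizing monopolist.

CS = 13.5

Monopoly sets MR = MC: 33 − 6Q = 15 ⇒ Q = 3, P = 33 − 3·3 = 24.
CS = ½·(33 − 24)·3 = 13.5.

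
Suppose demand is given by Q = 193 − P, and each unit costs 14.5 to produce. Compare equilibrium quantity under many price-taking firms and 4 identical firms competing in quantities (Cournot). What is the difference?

Inverting demand: P = 193 − Q.
Under competition P = MC = 14.5, so Q = (193 − 14.5)/1 = 178.5.
Cournot with 4 identical firms: the symmetric best-response condition is 193 − 5q = 14.5. Each firm produces q = 35.7, total output Q = 142.8, price P = 50.2.
Change in equilibrium quantity: 142.8 − 178.5 = −35.7.

Equilibrium quantity falls by 35.7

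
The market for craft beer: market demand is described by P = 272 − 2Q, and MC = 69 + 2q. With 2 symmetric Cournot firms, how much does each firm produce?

In a 2-firm Cournot equilibrium, symmetry and the first-order condition give q = (272 − 69)/(8) = 25.375. So Q = 50.75 and P = 170.5.

q_i = 25.375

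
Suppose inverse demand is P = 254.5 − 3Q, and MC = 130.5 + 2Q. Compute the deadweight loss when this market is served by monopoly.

DWL = 216.225

Competitive equilibrium sets price equal to marginal cost: 254.5 − 3Q = 130.5 + 2Q, so Q = 24.8 and P = 180.1.
Monopoly sets MR = MC: 254.5 − 6Q = 130.5 + 2Q ⇒ Q = 15.5, P = 254.5 − 3·15.5 = 208.
CS = ½·(254.5 − 180.1)·24.8 = 922.56; PS = (180.1·24.8 − 130.5·24.8 − ½·2·24.8²) = 615.04; TS = 1537.6.
CS = ½·(254.5 − 208)·15.5 = 360.375; PS = (208·15.5 − 130.5·15.5 − ½·2·15.5²) = 961; TS = 1321.375.
DWL = 1537.6 − 1321.375 = 216.225.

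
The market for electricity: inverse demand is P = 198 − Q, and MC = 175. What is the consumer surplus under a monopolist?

Monopoly sets MR = MC: 198 − 2Q = 175 ⇒ Q = 11.5, P = 198 − 11.5 = 186.5.
CS = ½·(198 − 186.5)·11.5 = 66.125.

CS = 66.125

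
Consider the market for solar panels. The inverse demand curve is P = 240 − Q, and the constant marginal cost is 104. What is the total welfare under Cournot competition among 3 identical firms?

TS = 8670

With 3 symmetric Cournot firms, each firm's FOC gives 240 − 4q = 104, so q = 34, Q = 3·34 = 102, and P = 138.
CS = ½·(240 − 138)·102 = 5202; PS = (138 − 104)·102 = 3468; TS = 8670.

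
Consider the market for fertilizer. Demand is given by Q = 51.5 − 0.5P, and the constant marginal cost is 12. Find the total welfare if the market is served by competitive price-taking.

TS = 2070.25

Inverting demand: P = 103 − 2Q.
Competitive firms price at marginal cost: P = 12, giving Q = 45.5.
CS = ½·(103 − 12)·45.5 = 2070.25; PS = (12 − 12)·45.5 = 0; TS = 2070.25.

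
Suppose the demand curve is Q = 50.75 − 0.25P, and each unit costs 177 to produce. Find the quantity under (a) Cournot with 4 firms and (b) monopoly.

Inverting demand: P = 203 − 4Q.
Cournot with 4 identical firms: the symmetric best-response condition is 203 − 20q = 177. Each firm produces q = 1.3, total output Q = 5.2, price P = 182.2.
Monopoly sets MR = MC: 203 − 8Q = 177 ⇒ Q = 3.25, P = 203 − 4·3.25 = 190.

Cournot: Q = 5.2; Monopoly: Q = 3.25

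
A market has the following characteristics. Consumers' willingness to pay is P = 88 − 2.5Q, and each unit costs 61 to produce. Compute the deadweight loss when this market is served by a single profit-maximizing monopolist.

Perfect competition: P = MC = 61, so 88 − 2.5Q = 61 and Q = 10.8.
Monopoly sets MR = MC: 88 − 5Q = 61 ⇒ Q = 5.4, P = 88 − 2.5·5.4 = 74.5.
DWL is the triangle between Q = 5.4 and Q = 10.8: ½·(10.8 − 5.4)·(74.5 − 61) = 36.45.

DWL = 36.45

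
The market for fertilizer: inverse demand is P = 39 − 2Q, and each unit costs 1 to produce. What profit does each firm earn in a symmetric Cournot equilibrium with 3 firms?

With 3 symmetric Cournot firms, each firm's FOC gives 39 − 8q = 1, so q = 4.75, Q = 3·4.75 = 14.25, and P = 10.5.
Each firm's profit = (10.5 − 1)·4.75 = 45.125.

π_i = 45.125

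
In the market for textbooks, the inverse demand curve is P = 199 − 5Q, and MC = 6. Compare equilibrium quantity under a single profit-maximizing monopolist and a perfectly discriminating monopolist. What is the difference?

The monopolist equates marginal revenue to marginal cost: 199 − 10Q = 6, so Q = 19.3. From demand, P = 102.5.
With perfect price discrimination, output is the efficient level Q = 38.6 (where demand meets MC), but every buyer pays their willingness to pay: CS = 0 and PS = total surplus.
Change in equilibrium quantity: 38.6 − 19.3 = 19.3.

Equilibrium quantity rises by 19.3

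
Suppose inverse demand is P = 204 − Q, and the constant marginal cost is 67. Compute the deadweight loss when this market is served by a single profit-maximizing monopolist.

Competitive firms price at marginal cost: P = 67, giving Q = 137.
The monopolist equates marginal revenue to marginal cost: 204 − 2Q = 67, so Q = 68.5. From demand, P = 135.5.
DWL is the triangle between Q = 68.5 and Q = 137: ½·(137 − 68.5)·(135.5 − 67) = 2346.125.

DWL = 2346.125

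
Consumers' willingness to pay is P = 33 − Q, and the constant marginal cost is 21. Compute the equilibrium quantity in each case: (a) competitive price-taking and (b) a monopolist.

Competition: Q = 12; Monopoly: Q = 6

Perfect competition: P = MC = 21, so 33 − Q = 21 and Q = 12.
Monopoly sets MR = MC: 33 − 2Q = 21 ⇒ Q = 6, P = 33 − 6 = 27.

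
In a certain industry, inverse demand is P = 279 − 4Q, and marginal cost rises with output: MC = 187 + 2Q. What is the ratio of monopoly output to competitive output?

Q_m/Q_c = 0.6

A monopolist chooses Q where MR = MC. MR = 279 − 8Q; setting this equal to 187 + 2Q gives Q = 9.2 and P = 242.2.
Under competition P = MC: 279 − 4Q = 187 + 2Q ⇒ Q = 46/3, P = 653/3.
Ratio Q_m/Q_c = 9.2/(46/3) = 0.6.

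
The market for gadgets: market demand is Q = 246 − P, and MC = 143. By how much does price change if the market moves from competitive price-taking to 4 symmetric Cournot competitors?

P rises by 20.6

Inverting demand: P = 246 − Q.
Competitive firms price at marginal cost: P = 143, giving Q = 103.
Cournot with 4 identical firms: the symmetric best-response condition is 246 − 5q = 143. Each firm produces q = 20.6, total output Q = 82.4, price P = 163.6.
Change in price: 163.6 − 143 = 20.6.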